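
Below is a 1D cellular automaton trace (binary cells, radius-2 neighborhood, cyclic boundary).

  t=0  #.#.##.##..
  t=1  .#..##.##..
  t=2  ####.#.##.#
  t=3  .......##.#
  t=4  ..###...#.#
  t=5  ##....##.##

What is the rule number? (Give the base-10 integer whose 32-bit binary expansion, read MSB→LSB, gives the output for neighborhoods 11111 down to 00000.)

14300693

  nb #####: next=.  (t=2,i=1, bit31=0)
  nb ####.: next=.  (t=2,i=2, bit30=0)
  nb ###.#: next=.  (t=2,i=3, bit29=0)
  nb ###..: next=.  (t=4,i=4, bit28=0)
  nb ##.##: next=.  (t=0,i=6, bit27=0)
  nb ##.#.: next=.  (t=2,i=4, bit26=0)
  nb ##..#: next=.  (t=0,i=9, bit25=0)
  nb ##...: next=.  (t=1,i=9, bit24=0)
  nb #.###: next=#  (t=2,i=10, bit23=1)
  nb #.##.: next=#  (t=0,i=4, bit22=1)
  nb #.#.#: next=.  (t=0,i=2, bit21=0)
  nb #.#..: next=#  (t=3,i=10, bit20=1)
  nb #..##: next=#  (t=1,i=3, bit19=1)
  nb #..#.: next=.  (t=0,i=10, bit18=0)
  nb #...#: next=#  (t=1,i=10, bit17=1)
  nb #....: next=.  (t=3,i=1, bit16=0)
  nb .####: next=.  (t=2,i=0, bit15=0)
  nb .###.: next=.  (t=4,i=3, bit14=0)
  nb .##.#: next=#  (t=0,i=5, bit13=1)
  nb .##..: next=#  (t=0,i=8, bit12=1)
  nb .#.##: next=.  (t=0,i=3, bit11=0)
  nb .#.#.: next=#  (t=0,i=1, bit10=1)
  nb .#..#: next=#  (t=1,i=2, bit9=1)
  nb .#...: next=.  (t=3,i=0, bit8=0)
  nb ..###: next=.  (t=4,i=2, bit7=0)
  nb ..##.: next=.  (t=1,i=4, bit6=0)
  nb ..#.#: next=.  (t=0,i=0, bit5=0)
  nb ..#..: next=#  (t=1,i=1, bit4=1)
  nb ...##: next=.  (t=3,i=6, bit3=0)
  nb ...#.: next=#  (t=1,i=0, bit2=1)
  nb ....#: next=.  (t=3,i=5, bit1=0)
  nb .....: next=#  (t=3,i=2, bit0=1)
  bits 00000000110110100011011000010101 = 14300693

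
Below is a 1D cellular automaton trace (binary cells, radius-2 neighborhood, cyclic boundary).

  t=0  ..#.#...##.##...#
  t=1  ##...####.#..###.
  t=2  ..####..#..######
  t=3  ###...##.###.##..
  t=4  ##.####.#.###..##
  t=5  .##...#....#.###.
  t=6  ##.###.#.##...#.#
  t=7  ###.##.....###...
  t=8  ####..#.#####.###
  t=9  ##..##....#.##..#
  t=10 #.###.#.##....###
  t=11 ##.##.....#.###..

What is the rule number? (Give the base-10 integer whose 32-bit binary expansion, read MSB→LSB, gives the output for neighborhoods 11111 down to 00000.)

  #####|#  b31=1 t=2,i=13
  ####.|.  b30=0 t=1,i=7
  ###.#|#  b29=1 t=1,i=8
  ###..|.  b28=0 t=2,i=5
  ##.##|#  b27=1 t=0,i=10
  ##.#.|.  b26=0 t=1,i=9
  ##..#|#  b25=1 t=2,i=0
  ##...|#  b24=1 t=0,i=13
  #.###|.  b23=0 t=3,i=9
  #.##.|.  b22=0 t=0,i=11
  #.#.#|.  b21=0 t=4,i=8
  #.#..|.  b20=0 t=0,i=4
  #..##|#  b19=1 t=1,i=12
  #..#.|#  b18=1 t=0,i=1
  #...#|#  b17=1 t=0,i=6
  #....|.  b16=0 t=5,i=8
  .####|.  b15=0 t=1,i=6
  .###.|#  b14=1 t=1,i=14
  .##.#|.  b13=0 t=0,i=9
  .##..|.  b12=0 t=0,i=12
  .#.##|.  b11=0 t=4,i=9
  .#.#.|.  b10=0 t=0,i=3
  .#..#|#  b9=1 t=0,i=0
  .#...|#  b8=1 t=0,i=5
  ..###|#  b7=1 t=1,i=5
  ..##.|#  b6=1 t=0,i=8
  ..#.#|.  b5=0 t=0,i=2
  ..#..|.  b4=0 t=0,i=16
  ...##|#  b3=1 t=0,i=7
  ...#.|#  b2=1 t=0,i=15
  ....#|#  b1=1 t=5,i=9
  .....|#  b0=1 t=7,i=8
  bits 10101011000011100100001111001111 = 2869838799

2869838799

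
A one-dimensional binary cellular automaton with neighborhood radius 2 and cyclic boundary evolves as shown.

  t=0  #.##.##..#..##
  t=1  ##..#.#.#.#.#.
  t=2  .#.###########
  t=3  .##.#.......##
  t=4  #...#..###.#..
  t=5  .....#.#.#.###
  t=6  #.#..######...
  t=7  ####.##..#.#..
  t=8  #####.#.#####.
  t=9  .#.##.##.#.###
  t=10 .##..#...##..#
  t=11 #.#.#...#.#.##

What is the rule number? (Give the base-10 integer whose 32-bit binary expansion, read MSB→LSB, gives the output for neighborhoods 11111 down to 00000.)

1765056169

  #####|.  b31=0 t=2,i=5
  ####.|#  b30=1 t=2,i=12
  ###.#|#  b29=1 t=0,i=0
  ###..|.  b28=0 t=5,i=13
  ##.##|#  b27=1 t=0,i=1
  ##.#.|.  b26=0 t=2,i=0
  ##..#|.  b25=0 t=0,i=7
  ##...|#  b24=1 t=5,i=0
  #.###|.  b23=0 t=2,i=3
  #.##.|.  b22=0 t=0,i=2
  #.#.#|#  b21=1 t=1,i=6
  #.#..|#  b20=1 t=3,i=4
  #..##|.  b19=0 t=0,i=11
  #..#.|#  b18=1 t=0,i=8
  #...#|.  b17=0 t=4,i=2
  #....|.  b16=0 t=3,i=6
  .####|#  b15=1 t=2,i=4
  .###.|.  b14=0 t=0,i=13
  .##.#|.  b13=0 t=0,i=3
  .##..|#  b12=1 t=0,i=6
  .#.##|#  b11=1 t=1,i=13
  .#.#.|#  b10=1 t=1,i=5
  .#..#|#  b9=1 t=0,i=10
  .#...|.  b8=0 t=3,i=5
  ..###|#  b7=1 t=0,i=12
  ..##.|.  b6=0 t=3,i=12
  ..#.#|#  b5=1 t=1,i=4
  ..#..|.  b4=0 t=0,i=9
  ...##|#  b3=1 t=3,i=11
  ...#.|.  b2=0 t=4,i=3
  ....#|.  b1=0 t=3,i=10
  .....|#  b0=1 t=3,i=7
  bits 01101001001101001001111010101001 = 1765056169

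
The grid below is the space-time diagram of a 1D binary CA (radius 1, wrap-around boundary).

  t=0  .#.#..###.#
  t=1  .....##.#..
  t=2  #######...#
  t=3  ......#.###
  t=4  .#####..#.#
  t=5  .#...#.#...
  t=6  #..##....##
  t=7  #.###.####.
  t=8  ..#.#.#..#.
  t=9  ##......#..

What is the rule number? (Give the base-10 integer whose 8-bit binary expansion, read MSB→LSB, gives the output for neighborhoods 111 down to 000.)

75

  nb ###: next=.  (t=0,i=7, bit7=0)
  nb ##.: next=#  (t=0,i=8, bit6=1)
  nb #.#: next=.  (t=0,i=0, bit5=0)
  nb #..: next=.  (t=0,i=4, bit4=0)
  nb .##: next=#  (t=0,i=6, bit3=1)
  nb .#.: next=.  (t=0,i=1, bit2=0)
  nb ..#: next=#  (t=0,i=5, bit1=1)
  nb ...: next=#  (t=1,i=0, bit0=1)
  bits 01001011 = 75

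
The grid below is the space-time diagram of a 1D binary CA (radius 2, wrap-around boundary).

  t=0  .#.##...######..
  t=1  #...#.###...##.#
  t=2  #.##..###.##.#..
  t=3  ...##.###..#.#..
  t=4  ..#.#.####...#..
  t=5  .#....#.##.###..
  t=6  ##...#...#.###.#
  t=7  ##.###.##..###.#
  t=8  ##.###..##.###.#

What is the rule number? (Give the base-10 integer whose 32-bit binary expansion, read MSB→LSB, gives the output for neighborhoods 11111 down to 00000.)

1922199708

  nb #####: next=.  (t=0,i=10, bit31=0)
  nb ####.: next=#  (t=0,i=12, bit30=1)
  nb ###.#: next=#  (t=2,i=8, bit29=1)
  nb ###..: next=#  (t=0,i=13, bit28=1)
  nb ##.##: next=.  (t=1,i=14, bit27=0)
  nb ##.#.: next=.  (t=2,i=12, bit26=0)
  nb ##..#: next=#  (t=2,i=4, bit25=1)
  nb ##...: next=.  (t=0,i=5, bit24=0)
  nb #.###: next=#  (t=1,i=6, bit23=1)
  nb #.##.: next=.  (t=0,i=3, bit22=0)
  nb #.#.#: next=.  (t=4,i=4, bit21=0)
  nb #.#..: next=#  (t=2,i=13, bit20=1)
  nb #..##: next=.  (t=2,i=5, bit19=0)
  nb #..#.: next=.  (t=2,i=15, bit18=0)
  nb #...#: next=#  (t=0,i=6, bit17=1)
  nb #....: next=.  (t=3,i=15, bit16=0)
  nb .####: next=.  (t=0,i=9, bit15=0)
  nb .###.: next=#  (t=1,i=7, bit14=1)
  nb .##.#: next=#  (t=1,i=13, bit13=1)
  nb .##..: next=#  (t=0,i=4, bit12=1)
  nb .#.##: next=.  (t=0,i=2, bit11=0)
  nb .#.#.: next=.  (t=3,i=12, bit10=0)
  nb .#..#: next=.  (t=2,i=14, bit9=0)
  nb .#...: next=.  (t=3,i=14, bit8=0)
  nb ..###: next=#  (t=0,i=8, bit7=1)
  nb ..##.: next=.  (t=1,i=12, bit6=0)
  nb ..#.#: next=.  (t=0,i=1, bit5=0)
  nb ..#..: next=#  (t=4,i=13, bit4=1)
  nb ...##: next=#  (t=0,i=7, bit3=1)
  nb ...#.: next=#  (t=0,i=0, bit2=1)
  nb ....#: next=.  (t=3,i=1, bit1=0)
  nb .....: next=.  (t=3,i=0, bit0=0)
  bits 01110010100100100111000010011100 = 1922199708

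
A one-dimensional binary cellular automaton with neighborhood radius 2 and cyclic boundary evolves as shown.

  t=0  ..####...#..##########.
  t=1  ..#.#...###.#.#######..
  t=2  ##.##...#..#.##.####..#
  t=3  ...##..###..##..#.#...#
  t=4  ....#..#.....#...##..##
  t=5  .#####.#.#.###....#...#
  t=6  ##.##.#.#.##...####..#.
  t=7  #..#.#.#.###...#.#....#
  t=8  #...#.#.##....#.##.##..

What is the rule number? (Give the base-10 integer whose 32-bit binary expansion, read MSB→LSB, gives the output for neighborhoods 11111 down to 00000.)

  nb #####: next=#  (t=0,i=14, bit31=1)
  nb ####.: next=#  (t=0,i=4, bit30=1)
  nb ###.#: next=.  (t=1,i=10, bit29=0)
  nb ###..: next=.  (t=0,i=5, bit28=0)
  nb ##.##: next=.  (t=2,i=2, bit27=0)
  nb ##.#.: next=#  (t=1,i=11, bit26=1)
  nb ##..#: next=.  (t=2,i=20, bit25=0)
  nb ##...: next=.  (t=0,i=6, bit24=0)
  nb #.###: next=#  (t=1,i=14, bit23=1)
  nb #.##.: next=#  (t=2,i=3, bit22=1)
  nb #.#.#: next=.  (t=1,i=12, bit21=0)
  nb #.#..: next=#  (t=1,i=4, bit20=1)
  nb #..##: next=.  (t=0,i=11, bit19=0)
  nb #..#.: next=.  (t=2,i=10, bit18=0)
  nb #...#: next=.  (t=0,i=0, bit17=0)
  nb #....: next=#  (t=1,i=22, bit16=1)
  nb .####: next=.  (t=0,i=3, bit15=0)
  nb .###.: next=.  (t=1,i=9, bit14=0)
  nb .##.#: next=.  (t=2,i=14, bit13=0)
  nb .##..: next=#  (t=2,i=4, bit12=1)
  nb .#.##: next=#  (t=1,i=13, bit11=1)
  nb .#.#.: next=#  (t=1,i=3, bit10=1)
  nb .#..#: next=#  (t=0,i=10, bit9=1)
  nb .#...: next=.  (t=1,i=5, bit8=0)
  nb ..###: next=#  (t=0,i=2, bit7=1)
  nb ..##.: next=.  (t=3,i=3, bit6=0)
  nb ..#.#: next=.  (t=1,i=2, bit5=0)
  nb ..#..: next=#  (t=0,i=9, bit4=1)
  nb ...##: next=.  (t=0,i=1, bit3=0)
  nb ...#.: next=#  (t=0,i=8, bit2=1)
  nb ....#: next=#  (t=1,i=0, bit1=1)
  nb .....: next=.  (t=4,i=10, bit0=0)
  bits 11000100110100010001111010010110 = 3302039190

3302039190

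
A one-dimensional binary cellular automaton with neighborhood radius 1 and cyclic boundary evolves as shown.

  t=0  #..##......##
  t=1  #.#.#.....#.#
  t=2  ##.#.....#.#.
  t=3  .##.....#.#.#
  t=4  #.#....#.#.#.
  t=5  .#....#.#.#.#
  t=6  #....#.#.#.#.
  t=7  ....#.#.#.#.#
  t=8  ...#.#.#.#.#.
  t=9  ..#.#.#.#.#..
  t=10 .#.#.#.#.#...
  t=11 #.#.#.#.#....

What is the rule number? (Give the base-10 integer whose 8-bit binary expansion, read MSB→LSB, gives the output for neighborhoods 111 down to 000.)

226

  [7] ### => #  t=0,i=12
  [6] ##. => #  t=0,i=0
  [5] #.# => #  t=1,i=1
  [4] #.. => .  t=0,i=1
  [3] .## => .  t=0,i=3
  [2] .#. => .  t=1,i=2
  [1] ..# => #  t=0,i=2
  [0] ... => .  t=0,i=6
  bits 11100010 = 226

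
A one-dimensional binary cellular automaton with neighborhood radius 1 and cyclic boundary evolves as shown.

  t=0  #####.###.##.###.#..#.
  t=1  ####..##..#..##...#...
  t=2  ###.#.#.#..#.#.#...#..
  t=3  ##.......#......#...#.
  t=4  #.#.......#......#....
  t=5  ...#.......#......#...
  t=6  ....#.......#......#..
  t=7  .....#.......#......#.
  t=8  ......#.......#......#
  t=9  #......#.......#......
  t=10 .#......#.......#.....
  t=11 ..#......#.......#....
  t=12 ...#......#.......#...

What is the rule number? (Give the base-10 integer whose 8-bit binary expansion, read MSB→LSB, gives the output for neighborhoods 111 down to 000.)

152

  [7] ### => #  t=0,i=1
  [6] ##. => .  t=0,i=4
  [5] #.# => .  t=0,i=5
  [4] #.. => #  t=0,i=18
  [3] .## => #  t=0,i=0
  [2] .#. => .  t=0,i=17
  [1] ..# => .  t=0,i=19
  [0] ... => .  t=1,i=16
  bits 10011000 = 152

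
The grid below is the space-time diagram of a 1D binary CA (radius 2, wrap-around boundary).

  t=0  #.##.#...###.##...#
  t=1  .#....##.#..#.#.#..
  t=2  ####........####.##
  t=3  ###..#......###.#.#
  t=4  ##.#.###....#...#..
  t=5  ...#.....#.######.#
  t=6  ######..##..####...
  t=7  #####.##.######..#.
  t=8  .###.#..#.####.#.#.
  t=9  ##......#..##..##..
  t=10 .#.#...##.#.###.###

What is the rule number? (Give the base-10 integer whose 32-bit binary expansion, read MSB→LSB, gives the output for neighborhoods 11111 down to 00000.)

3391854004

  nb #####: next=#  (t=2,i=0, bit31=1)
  nb ####.: next=#  (t=2,i=2, bit30=1)
  nb ###.#: next=.  (t=0,i=11, bit29=0)
  nb ###..: next=.  (t=2,i=3, bit28=0)
  nb ##.##: next=#  (t=0,i=1, bit27=1)
  nb ##.#.: next=.  (t=0,i=4, bit26=0)
  nb ##..#: next=#  (t=3,i=3, bit25=1)
  nb ##...: next=.  (t=0,i=15, bit24=0)
  nb #.###: next=.  (t=2,i=17, bit23=0)
  nb #.##.: next=.  (t=0,i=2, bit22=0)
  nb #.#.#: next=#  (t=1,i=14, bit21=1)
  nb #.#..: next=.  (t=0,i=5, bit20=0)
  nb #..##: next=#  (t=4,i=18, bit19=1)
  nb #..#.: next=.  (t=1,i=11, bit18=0)
  nb #...#: next=#  (t=0,i=7, bit17=1)
  nb #....: next=#  (t=1,i=3, bit16=1)
  nb .####: next=#  (t=2,i=13, bit15=1)
  nb .###.: next=.  (t=0,i=10, bit14=0)
  nb .##.#: next=.  (t=0,i=0, bit13=0)
  nb .##..: next=#  (t=0,i=14, bit12=1)
  nb .#.##: next=.  (t=3,i=17, bit11=0)
  nb .#.#.: next=#  (t=1,i=13, bit10=1)
  nb .#..#: next=.  (t=1,i=10, bit9=0)
  nb .#...: next=#  (t=0,i=6, bit8=1)
  nb ..###: next=#  (t=0,i=9, bit7=1)
  nb ..##.: next=.  (t=0,i=18, bit6=0)
  nb ..#.#: next=#  (t=1,i=12, bit5=1)
  nb ..#..: next=#  (t=1,i=1, bit4=1)
  nb ...##: next=.  (t=0,i=8, bit3=0)
  nb ...#.: next=#  (t=1,i=0, bit2=1)
  nb ....#: next=.  (t=1,i=4, bit1=0)
  nb .....: next=.  (t=2,i=6, bit0=0)
  bits 11001010001010111001010110110100 = 3391854004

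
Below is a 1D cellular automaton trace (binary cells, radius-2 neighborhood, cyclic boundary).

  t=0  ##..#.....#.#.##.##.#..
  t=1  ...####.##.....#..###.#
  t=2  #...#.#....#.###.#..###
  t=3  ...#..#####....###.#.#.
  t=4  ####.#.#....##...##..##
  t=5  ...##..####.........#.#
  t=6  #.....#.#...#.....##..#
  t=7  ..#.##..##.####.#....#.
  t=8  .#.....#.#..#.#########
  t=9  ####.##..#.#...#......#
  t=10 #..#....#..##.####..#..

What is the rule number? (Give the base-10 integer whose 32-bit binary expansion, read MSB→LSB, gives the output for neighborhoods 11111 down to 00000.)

  nb #####: next=.  (t=3,i=8, bit31=0)
  nb ####.: next=.  (t=1,i=5, bit30=0)
  nb ###.#: next=#  (t=1,i=6, bit29=1)
  nb ###..: next=.  (t=2,i=0, bit28=0)
  nb ##.##: next=.  (t=0,i=16, bit27=0)
  nb ##.#.: next=#  (t=0,i=19, bit26=1)
  nb ##..#: next=.  (t=0,i=2, bit25=0)
  nb ##...: next=.  (t=1,i=10, bit24=0)
  nb #.###: next=.  (t=2,i=13, bit23=0)
  nb #.##.: next=.  (t=0,i=14, bit22=0)
  nb #.#.#: next=.  (t=0,i=12, bit21=0)
  nb #.#..: next=#  (t=0,i=20, bit20=1)
  nb #..##: next=#  (t=0,i=22, bit19=1)
  nb #..#.: next=#  (t=0,i=3, bit18=1)
  nb #...#: next=.  (t=1,i=1, bit17=0)
  nb #....: next=#  (t=0,i=6, bit16=1)
  nb .####: next=#  (t=1,i=4, bit15=1)
  nb .###.: next=.  (t=1,i=19, bit14=0)
  nb .##.#: next=#  (t=0,i=15, bit13=1)
  nb .##..: next=.  (t=0,i=1, bit12=0)
  nb .#.##: next=.  (t=0,i=13, bit11=0)
  nb .#.#.: next=.  (t=0,i=11, bit10=0)
  nb .#..#: next=.  (t=0,i=21, bit9=0)
  nb .#...: next=#  (t=0,i=5, bit8=1)
  nb ..###: next=.  (t=1,i=3, bit7=0)
  nb ..##.: next=.  (t=0,i=0, bit6=0)
  nb ..#.#: next=.  (t=0,i=10, bit5=0)
  nb ..#..: next=#  (t=0,i=4, bit4=1)
  nb ...##: next=.  (t=1,i=2, bit3=0)
  nb ...#.: next=#  (t=0,i=9, bit2=1)
  nb ....#: next=#  (t=0,i=8, bit1=1)
  nb .....: next=.  (t=0,i=7, bit0=0)
  bits 00100100000111011010000100010110 = 605921558

605921558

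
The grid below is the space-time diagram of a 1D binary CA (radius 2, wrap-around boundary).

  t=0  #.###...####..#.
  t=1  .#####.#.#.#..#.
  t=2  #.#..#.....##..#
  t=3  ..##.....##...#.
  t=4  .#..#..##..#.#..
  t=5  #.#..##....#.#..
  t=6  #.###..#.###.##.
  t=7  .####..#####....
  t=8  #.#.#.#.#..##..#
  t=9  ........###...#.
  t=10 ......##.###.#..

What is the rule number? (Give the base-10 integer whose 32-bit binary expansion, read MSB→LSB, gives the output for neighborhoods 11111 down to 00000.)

  [31] ##### => .  t=1,i=3
  [30] ####. => .  t=0,i=10
  [29] ###.# => #  t=1,i=5
  [28] ###.. => #  t=0,i=4
  [27] ##.## => .  t=6,i=12
  [26] ##.#. => .  t=1,i=6
  [25] ##..# => .  t=0,i=12
  [24] ##... => #  t=0,i=5
  [23] #.### => #  t=0,i=2
  [22] #.##. => .  t=6,i=13
  [21] #.#.# => .  t=0,i=0
  [20] #.#.. => #  t=1,i=11
  [19] #..## => #  t=1,i=0
  [18] #..#. => .  t=0,i=13
  [17] #...# => .  t=0,i=6
  [16] #.... => .  t=2,i=7
  [15] .#### => #  t=0,i=9
  [14] .###. => #  t=0,i=3
  [13] .##.# => .  t=2,i=0
  [12] .##.. => .  t=2,i=12
  [11] .#.## => #  t=0,i=1
  [10] .#.#. => .  t=0,i=15
  [9] .#..# => #  t=1,i=12
  [8] .#... => .  t=2,i=6
  [7] ..### => .  t=0,i=8
  [6] ..##. => .  t=2,i=11
  [5] ..#.# => #  t=0,i=14
  [4] ..#.. => .  t=1,i=14
  [3] ...## => #  t=0,i=7
  [2] ...#. => #  t=3,i=13
  [1] ....# => #  t=2,i=9
  [0] ..... => .  t=2,i=8
  bits 00110001100110001100101000101110 = 832096814

832096814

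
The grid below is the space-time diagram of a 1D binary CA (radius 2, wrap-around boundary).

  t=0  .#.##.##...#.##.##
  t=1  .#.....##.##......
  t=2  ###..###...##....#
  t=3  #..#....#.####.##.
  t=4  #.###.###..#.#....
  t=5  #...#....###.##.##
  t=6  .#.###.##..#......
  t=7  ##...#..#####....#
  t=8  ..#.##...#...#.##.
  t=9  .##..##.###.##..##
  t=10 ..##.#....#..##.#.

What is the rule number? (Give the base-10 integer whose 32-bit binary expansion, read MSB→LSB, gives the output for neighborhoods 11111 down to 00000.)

590647678

  [31] ##### => .  t=7,i=10
  [30] ####. => .  t=2,i=1
  [29] ###.# => #  t=3,i=13
  [28] ###.. => .  t=2,i=2
  [27] ##.## => .  t=0,i=5
  [26] ##.#. => .  t=0,i=0
  [25] ##..# => #  t=2,i=3
  [24] ##... => #  t=0,i=8
  [23] #.### => .  t=3,i=10
  [22] #.##. => .  t=0,i=3
  [21] #.#.# => #  t=0,i=1
  [20] #.#.. => #  t=3,i=0
  [19] #..## => .  t=2,i=4
  [18] #..#. => #  t=3,i=2
  [17] #...# => .  t=0,i=9
  [16] #.... => .  t=1,i=3
  [15] .#### => #  t=2,i=0
  [14] .###. => .  t=2,i=6
  [13] .##.# => .  t=0,i=4
  [12] .##.. => #  t=0,i=7
  [11] .#.## => .  t=0,i=2
  [10] .#.#. => .  t=4,i=12
  [9] .#..# => .  t=3,i=1
  [8] .#... => #  t=1,i=2
  [7] ..### => .  t=2,i=5
  [6] ..##. => #  t=1,i=7
  [5] ..#.# => #  t=0,i=11
  [4] ..#.. => #  t=1,i=1
  [3] ...## => #  t=1,i=6
  [2] ...#. => #  t=0,i=10
  [1] ....# => #  t=1,i=5
  [0] ..... => .  t=1,i=4
  bits 00100011001101001001000101111110 = 590647678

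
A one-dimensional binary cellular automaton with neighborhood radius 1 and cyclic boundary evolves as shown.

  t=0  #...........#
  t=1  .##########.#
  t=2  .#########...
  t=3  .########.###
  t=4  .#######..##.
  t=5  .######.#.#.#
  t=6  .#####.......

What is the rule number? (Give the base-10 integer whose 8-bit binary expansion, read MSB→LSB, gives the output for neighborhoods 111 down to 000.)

153

  [7] ### => #  t=1,i=2
  [6] ##. => .  t=0,i=0
  [5] #.# => .  t=1,i=0
  [4] #.. => #  t=0,i=1
  [3] .## => #  t=0,i=12
  [2] .#. => .  t=1,i=12
  [1] ..# => .  t=0,i=11
  [0] ... => #  t=0,i=2
  bits 10011001 = 153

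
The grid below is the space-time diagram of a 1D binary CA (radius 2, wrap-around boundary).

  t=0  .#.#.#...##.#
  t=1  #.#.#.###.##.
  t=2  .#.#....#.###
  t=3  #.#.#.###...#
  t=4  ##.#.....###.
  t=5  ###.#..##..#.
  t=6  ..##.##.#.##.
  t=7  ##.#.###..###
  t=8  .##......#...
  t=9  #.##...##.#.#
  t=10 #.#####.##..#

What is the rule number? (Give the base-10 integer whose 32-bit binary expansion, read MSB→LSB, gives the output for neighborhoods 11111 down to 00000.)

625882926

  #####|.  b31=0 t=7,i=12
  ####.|.  b30=0 t=7,i=0
  ###.#|#  b29=1 t=1,i=8
  ###..|.  b28=0 t=3,i=8
  ##.##|.  b27=0 t=1,i=9
  ##.#.|#  b26=1 t=0,i=11
  ##..#|.  b25=0 t=5,i=9
  ##...|#  b24=1 t=3,i=9
  #.###|.  b23=0 t=1,i=6
  #.##.|#  b22=1 t=1,i=10
  #.#.#|.  b21=0 t=0,i=1
  #.#..|.  b20=0 t=0,i=5
  #..##|#  b19=1 t=5,i=6
  #..#.|#  b18=1 t=5,i=10
  #...#|#  b17=1 t=0,i=7
  #....|.  b16=0 t=2,i=5
  .####|.  b15=0 t=7,i=11
  .###.|.  b14=0 t=1,i=7
  .##.#|#  b13=1 t=0,i=10
  .##..|#  b12=1 t=5,i=8
  .#.##|.  b11=0 t=1,i=5
  .#.#.|#  b10=1 t=0,i=0
  .#..#|#  b9=1 t=5,i=5
  .#...|#  b8=1 t=0,i=6
  ..###|.  b7=0 t=4,i=9
  ..##.|.  b6=0 t=0,i=9
  ..#.#|#  b5=1 t=2,i=8
  ..#..|.  b4=0 t=8,i=9
  ...##|#  b3=1 t=0,i=8
  ...#.|#  b2=1 t=2,i=7
  ....#|#  b1=1 t=2,i=6
  .....|.  b0=0 t=4,i=6
  bits 00100101010011100011011100101110 = 625882926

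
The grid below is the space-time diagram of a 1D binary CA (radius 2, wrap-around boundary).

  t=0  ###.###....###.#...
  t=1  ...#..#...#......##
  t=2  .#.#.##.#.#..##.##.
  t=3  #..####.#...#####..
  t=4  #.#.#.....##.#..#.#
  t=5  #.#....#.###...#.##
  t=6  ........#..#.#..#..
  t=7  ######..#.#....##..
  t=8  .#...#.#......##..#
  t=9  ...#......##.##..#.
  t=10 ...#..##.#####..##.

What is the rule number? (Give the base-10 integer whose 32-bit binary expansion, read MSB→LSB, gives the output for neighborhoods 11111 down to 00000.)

409905241

  [31] ##### => .  t=3,i=14
  [30] ####. => .  t=3,i=5
  [29] ###.# => .  t=0,i=2
  [28] ###.. => #  t=0,i=6
  [27] ##.## => #  t=0,i=3
  [26] ##.#. => .  t=0,i=14
  [25] ##..# => .  t=2,i=18
  [24] ##... => .  t=0,i=7
  [23] #.### => .  t=0,i=4
  [22] #.##. => #  t=2,i=5
  [21] #.#.# => #  t=2,i=3
  [20] #.#.. => .  t=0,i=15
  [19] #..## => #  t=2,i=12
  [18] #..#. => #  t=1,i=5
  [17] #...# => #  t=0,i=17
  [16] #.... => .  t=0,i=8
  [15] .#### => #  t=3,i=4
  [14] .###. => .  t=0,i=1
  [13] .##.# => #  t=2,i=6
  [12] .##.. => .  t=1,i=18
  [11] .#.## => #  t=2,i=4
  [10] .#.#. => .  t=2,i=2
  [9] .#..# => .  t=1,i=4
  [8] .#... => .  t=0,i=16
  [7] ..### => .  t=0,i=0
  [6] ..##. => #  t=1,i=17
  [5] ..#.# => .  t=2,i=1
  [4] ..#.. => #  t=1,i=3
  [3] ...## => #  t=0,i=10
  [2] ...#. => .  t=1,i=2
  [1] ....# => .  t=0,i=9
  [0] ..... => #  t=1,i=13
  bits 00011000011011101010100001011001 = 409905241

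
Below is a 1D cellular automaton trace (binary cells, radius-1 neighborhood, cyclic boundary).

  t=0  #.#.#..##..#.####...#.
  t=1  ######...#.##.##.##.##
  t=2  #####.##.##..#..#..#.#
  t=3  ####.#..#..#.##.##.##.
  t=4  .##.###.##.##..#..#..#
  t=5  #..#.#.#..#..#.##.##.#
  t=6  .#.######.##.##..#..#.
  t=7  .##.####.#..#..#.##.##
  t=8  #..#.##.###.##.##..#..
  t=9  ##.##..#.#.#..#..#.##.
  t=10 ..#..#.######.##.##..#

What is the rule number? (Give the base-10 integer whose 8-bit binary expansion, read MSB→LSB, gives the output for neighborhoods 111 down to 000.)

  [7] ### => #  t=0,i=14
  [6] ##. => .  t=0,i=8
  [5] #.# => #  t=0,i=1
  [4] #.. => #  t=0,i=5
  [3] .## => .  t=0,i=7
  [2] .#. => #  t=0,i=0
  [1] ..# => .  t=0,i=6
  [0] ... => #  t=0,i=18
  bits 10110101 = 181

181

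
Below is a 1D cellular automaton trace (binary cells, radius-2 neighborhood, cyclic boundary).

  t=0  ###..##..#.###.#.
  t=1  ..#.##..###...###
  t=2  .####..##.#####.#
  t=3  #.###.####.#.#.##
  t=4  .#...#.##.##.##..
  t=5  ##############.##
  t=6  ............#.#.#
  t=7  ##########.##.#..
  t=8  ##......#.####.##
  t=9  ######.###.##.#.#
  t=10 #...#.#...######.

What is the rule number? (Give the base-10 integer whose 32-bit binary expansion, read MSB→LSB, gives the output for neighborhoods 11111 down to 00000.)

  #####|.  b31=0 t=2,i=12
  ####.|#  b30=1 t=2,i=3
  ###.#|.  b29=0 t=0,i=13
  ###..|#  b28=1 t=0,i=2
  ##.##|#  b27=1 t=2,i=9
  ##.#.|#  b26=1 t=0,i=14
  ##..#|.  b25=0 t=0,i=3
  ##...|#  b24=1 t=1,i=11
  #.###|.  b23=0 t=0,i=0
  #.##.|#  b22=1 t=1,i=4
  #.#.#|#  b21=1 t=0,i=15
  #.#..|.  b20=0 t=6,i=16
  #..##|#  b19=1 t=0,i=4
  #..#.|#  b18=1 t=0,i=8
  #...#|#  b17=1 t=1,i=12
  #....|#  b16=1 t=6,i=1
  .####|#  b15=1 t=2,i=2
  .###.|.  b14=0 t=0,i=1
  .##.#|#  b13=1 t=2,i=8
  .##..|.  b12=0 t=0,i=6
  .#.##|#  b11=1 t=0,i=10
  .#.#.|.  b10=0 t=3,i=12
  .#..#|#  b9=1 t=7,i=15
  .#...|#  b8=1 t=4,i=2
  ..###|#  b7=1 t=1,i=8
  ..##.|#  b6=1 t=0,i=5
  ..#.#|#  b5=1 t=0,i=9
  ..#..|#  b4=1 t=4,i=1
  ...##|#  b3=1 t=1,i=13
  ...#.|#  b2=1 t=4,i=0
  ....#|.  b1=0 t=6,i=10
  .....|#  b0=1 t=6,i=2
  bits 01011101011011111010101111111101 = 1567599613

1567599613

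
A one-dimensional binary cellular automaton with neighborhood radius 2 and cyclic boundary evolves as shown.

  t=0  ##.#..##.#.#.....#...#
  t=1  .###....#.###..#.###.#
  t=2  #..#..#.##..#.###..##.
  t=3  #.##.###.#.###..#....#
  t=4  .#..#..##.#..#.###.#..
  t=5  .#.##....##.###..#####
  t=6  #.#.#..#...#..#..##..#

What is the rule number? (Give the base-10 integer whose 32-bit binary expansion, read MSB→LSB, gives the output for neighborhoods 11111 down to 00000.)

  #####|.  b31=0 t=5,i=19
  ####.|.  b30=0 t=5,i=20
  ###.#|#  b29=1 t=0,i=1
  ###..|#  b28=1 t=1,i=3
  ##.##|#  b27=1 t=3,i=1
  ##.#.|#  b26=1 t=0,i=2
  ##..#|.  b25=0 t=1,i=13
  ##...|.  b24=0 t=1,i=4
  #.###|.  b23=0 t=1,i=1
  #.##.|.  b22=0 t=2,i=8
  #.#.#|.  b21=0 t=0,i=9
  #.#..|#  b20=1 t=0,i=3
  #..##|.  b19=0 t=0,i=5
  #..#.|#  b18=1 t=1,i=14
  #...#|#  b17=1 t=0,i=19
  #....|.  b16=0 t=0,i=13
  .####|#  b15=1 t=5,i=18
  .###.|.  b14=0 t=0,i=0
  .##.#|.  b13=0 t=0,i=7
  .##..|#  b12=1 t=2,i=9
  .#.##|#  b11=1 t=1,i=0
  .#.#.|#  b10=1 t=0,i=10
  .#..#|.  b9=0 t=0,i=4
  .#...|#  b8=1 t=0,i=12
  ..###|#  b7=1 t=0,i=21
  ..##.|.  b6=0 t=0,i=6
  ..#.#|#  b5=1 t=1,i=8
  ..#..|#  b4=1 t=0,i=17
  ...##|.  b3=0 t=0,i=20
  ...#.|.  b2=0 t=0,i=16
  ....#|#  b1=1 t=0,i=15
  .....|.  b0=0 t=0,i=14
  bits 00111100000101101001110110110010 = 1008115122

1008115122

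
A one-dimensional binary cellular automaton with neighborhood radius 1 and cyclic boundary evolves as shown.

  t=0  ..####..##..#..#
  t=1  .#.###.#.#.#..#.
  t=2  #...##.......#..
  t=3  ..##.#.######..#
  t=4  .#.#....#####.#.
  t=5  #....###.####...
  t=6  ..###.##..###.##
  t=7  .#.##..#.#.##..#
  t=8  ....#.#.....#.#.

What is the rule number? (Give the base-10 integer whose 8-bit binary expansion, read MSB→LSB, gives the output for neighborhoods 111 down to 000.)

195

  [7] ### => #  t=0,i=3
  [6] ##. => #  t=0,i=5
  [5] #.# => .  t=1,i=2
  [4] #.. => .  t=0,i=0
  [3] .## => .  t=0,i=2
  [2] .#. => .  t=0,i=12
  [1] ..# => #  t=0,i=1
  [0] ... => #  t=2,i=2
  bits 11000011 = 195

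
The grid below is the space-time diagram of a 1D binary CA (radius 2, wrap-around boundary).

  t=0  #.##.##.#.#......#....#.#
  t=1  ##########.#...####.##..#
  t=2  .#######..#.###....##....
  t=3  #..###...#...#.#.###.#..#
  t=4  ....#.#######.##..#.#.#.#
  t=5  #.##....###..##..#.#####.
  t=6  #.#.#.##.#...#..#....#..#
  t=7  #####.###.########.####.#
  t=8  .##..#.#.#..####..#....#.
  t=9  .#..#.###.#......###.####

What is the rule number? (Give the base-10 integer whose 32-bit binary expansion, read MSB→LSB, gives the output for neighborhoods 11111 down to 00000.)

2372298590

  nb #####: next=#  (t=1,i=1, bit31=1)
  nb ####.: next=.  (t=1,i=8, bit30=0)
  nb ###.#: next=.  (t=1,i=9, bit29=0)
  nb ###..: next=.  (t=2,i=7, bit28=0)
  nb ##.##: next=#  (t=0,i=1, bit27=1)
  nb ##.#.: next=#  (t=0,i=7, bit26=1)
  nb ##..#: next=.  (t=1,i=22, bit25=0)
  nb ##...: next=#  (t=2,i=15, bit24=1)
  nb #.###: next=.  (t=2,i=12, bit23=0)
  nb #.##.: next=#  (t=0,i=2, bit22=1)
  nb #.#.#: next=#  (t=0,i=8, bit21=1)
  nb #.#..: next=.  (t=0,i=10, bit20=0)
  nb #..##: next=.  (t=1,i=23, bit19=0)
  nb #..#.: next=#  (t=2,i=9, bit18=1)
  nb #...#: next=#  (t=1,i=13, bit17=1)
  nb #....: next=.  (t=0,i=12, bit16=0)
  nb .####: next=.  (t=1,i=0, bit15=0)
  nb .###.: next=#  (t=2,i=13, bit14=1)
  nb .##.#: next=#  (t=0,i=0, bit13=1)
  nb .##..: next=.  (t=1,i=21, bit12=0)
  nb .#.##: next=.  (t=0,i=23, bit11=0)
  nb .#.#.: next=#  (t=0,i=9, bit10=1)
  nb .#..#: next=#  (t=3,i=22, bit9=1)
  nb .#...: next=#  (t=0,i=11, bit8=1)
  nb ..###: next=.  (t=1,i=15, bit7=0)
  nb ..##.: next=#  (t=2,i=19, bit6=1)
  nb ..#.#: next=.  (t=0,i=22, bit5=0)
  nb ..#..: next=#  (t=0,i=17, bit4=1)
  nb ...##: next=#  (t=1,i=14, bit3=1)
  nb ...#.: next=#  (t=0,i=16, bit2=1)
  nb ....#: next=#  (t=0,i=15, bit1=1)
  nb .....: next=.  (t=0,i=13, bit0=0)
  bits 10001101011001100110011101011110 = 2372298590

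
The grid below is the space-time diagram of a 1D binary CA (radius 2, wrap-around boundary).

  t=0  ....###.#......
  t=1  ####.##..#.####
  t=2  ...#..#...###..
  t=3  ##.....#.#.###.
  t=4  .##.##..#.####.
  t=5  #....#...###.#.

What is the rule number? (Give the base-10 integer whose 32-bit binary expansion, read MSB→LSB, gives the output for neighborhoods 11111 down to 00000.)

  [31] ##### => .  t=1,i=0
  [30] ####. => .  t=1,i=2
  [29] ###.# => #  t=0,i=6
  [28] ###.. => #  t=2,i=12
  [27] ##.## => .  t=1,i=4
  [26] ##.#. => .  t=0,i=7
  [25] ##..# => .  t=1,i=7
  [24] ##... => #  t=2,i=13
  [23] #.### => #  t=1,i=11
  [22] #.##. => .  t=1,i=5
  [21] #.#.# => .  t=3,i=9
  [20] #.#.. => .  t=0,i=8
  [19] #..## => #  t=4,i=0
  [18] #..#. => .  t=1,i=8
  [17] #...# => .  t=2,i=8
  [16] #.... => .  t=0,i=10
  [15] .#### => #  t=1,i=12
  [14] .###. => #  t=0,i=5
  [13] .##.# => .  t=4,i=2
  [12] .##.. => #  t=1,i=6
  [11] .#.## => #  t=1,i=10
  [10] .#.#. => #  t=3,i=8
  [9] .#..# => .  t=2,i=4
  [8] .#... => #  t=0,i=9
  [7] ..### => .  t=0,i=4
  [6] ..##. => .  t=4,i=1
  [5] ..#.# => .  t=1,i=9
  [4] ..#.. => .  t=2,i=3
  [3] ...## => #  t=0,i=3
  [2] ...#. => .  t=2,i=2
  [1] ....# => #  t=0,i=2
  [0] ..... => #  t=0,i=0
  bits 00110001100010001101110100001011 = 831053067

831053067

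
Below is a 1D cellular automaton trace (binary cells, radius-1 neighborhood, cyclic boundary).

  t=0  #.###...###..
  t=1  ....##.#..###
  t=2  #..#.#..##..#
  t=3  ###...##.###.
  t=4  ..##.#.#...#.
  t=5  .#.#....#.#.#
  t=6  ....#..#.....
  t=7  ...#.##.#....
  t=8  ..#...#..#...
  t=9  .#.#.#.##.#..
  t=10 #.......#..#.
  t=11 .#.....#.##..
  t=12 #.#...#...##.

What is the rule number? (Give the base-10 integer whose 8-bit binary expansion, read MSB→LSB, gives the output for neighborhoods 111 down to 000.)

  ###|.  b7=0 t=0,i=3
  ##.|#  b6=1 t=0,i=4
  #.#|.  b5=0 t=0,i=1
  #..|#  b4=1 t=0,i=5
  .##|.  b3=0 t=0,i=2
  .#.|.  b2=0 t=0,i=0
  ..#|#  b1=1 t=0,i=7
  ...|.  b0=0 t=0,i=6
  bits 01010010 = 82

82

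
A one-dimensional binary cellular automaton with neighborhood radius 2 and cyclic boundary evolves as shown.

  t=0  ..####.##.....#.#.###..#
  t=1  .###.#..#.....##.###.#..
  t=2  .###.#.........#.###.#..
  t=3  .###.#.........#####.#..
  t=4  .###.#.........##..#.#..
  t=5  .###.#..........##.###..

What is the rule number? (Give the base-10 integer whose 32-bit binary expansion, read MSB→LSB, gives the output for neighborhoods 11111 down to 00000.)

580451488

  #####|.  b31=0 t=3,i=17
  ####.|.  b30=0 t=0,i=4
  ###.#|#  b29=1 t=0,i=5
  ###..|.  b28=0 t=0,i=20
  ##.##|.  b27=0 t=0,i=6
  ##.#.|.  b26=0 t=1,i=4
  ##..#|#  b25=1 t=0,i=21
  ##...|.  b24=0 t=0,i=9
  #.###|#  b23=1 t=0,i=18
  #.##.|.  b22=0 t=0,i=7
  #.#.#|.  b21=0 t=0,i=16
  #.#..|#  b20=1 t=1,i=5
  #..##|#  b19=1 t=0,i=1
  #..#.|.  b18=0 t=0,i=22
  #...#|.  b17=0 t=1,i=23
  #....|.  b16=0 t=0,i=10
  .####|#  b15=1 t=0,i=3
  .###.|#  b14=1 t=0,i=19
  .##.#|#  b13=1 t=1,i=15
  .##..|#  b12=1 t=0,i=8
  .#.##|#  b11=1 t=0,i=17
  .#.#.|#  b10=1 t=0,i=15
  .#..#|.  b9=0 t=0,i=0
  .#...|.  b8=0 t=1,i=9
  ..###|#  b7=1 t=0,i=2
  ..##.|.  b6=0 t=1,i=14
  ..#.#|#  b5=1 t=0,i=14
  ..#..|.  b4=0 t=0,i=23
  ...##|.  b3=0 t=1,i=0
  ...#.|.  b2=0 t=0,i=13
  ....#|.  b1=0 t=0,i=12
  .....|.  b0=0 t=0,i=11
  bits 00100010100110001111110010100000 = 580451488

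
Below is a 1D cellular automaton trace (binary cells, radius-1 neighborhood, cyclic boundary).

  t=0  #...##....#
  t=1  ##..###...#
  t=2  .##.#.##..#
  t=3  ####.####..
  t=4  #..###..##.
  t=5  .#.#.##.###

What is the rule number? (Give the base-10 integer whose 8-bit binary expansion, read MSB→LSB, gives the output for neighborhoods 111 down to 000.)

  [7] ### => .  t=1,i=0
  [6] ##. => #  t=0,i=0
  [5] #.# => #  t=2,i=0
  [4] #.. => #  t=0,i=1
  [3] .## => #  t=0,i=4
  [2] .#. => .  t=2,i=4
  [1] ..# => .  t=0,i=3
  [0] ... => .  t=0,i=2
  bits 01111000 = 120

120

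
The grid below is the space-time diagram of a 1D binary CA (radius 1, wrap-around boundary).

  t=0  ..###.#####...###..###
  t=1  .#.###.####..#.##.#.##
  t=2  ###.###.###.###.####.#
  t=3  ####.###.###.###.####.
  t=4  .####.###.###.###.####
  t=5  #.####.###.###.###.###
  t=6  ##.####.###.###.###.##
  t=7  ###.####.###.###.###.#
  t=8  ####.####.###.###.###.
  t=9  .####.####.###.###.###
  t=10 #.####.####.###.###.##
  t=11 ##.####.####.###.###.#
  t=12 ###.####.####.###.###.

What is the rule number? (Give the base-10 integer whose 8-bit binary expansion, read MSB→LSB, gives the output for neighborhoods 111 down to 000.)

230

  ###|#  b7=1 t=0,i=3
  ##.|#  b6=1 t=0,i=4
  #.#|#  b5=1 t=0,i=5
  #..|.  b4=0 t=0,i=0
  .##|.  b3=0 t=0,i=2
  .#.|#  b2=1 t=1,i=1
  ..#|#  b1=1 t=0,i=1
  ...|.  b0=0 t=0,i=12
  bits 11100110 = 230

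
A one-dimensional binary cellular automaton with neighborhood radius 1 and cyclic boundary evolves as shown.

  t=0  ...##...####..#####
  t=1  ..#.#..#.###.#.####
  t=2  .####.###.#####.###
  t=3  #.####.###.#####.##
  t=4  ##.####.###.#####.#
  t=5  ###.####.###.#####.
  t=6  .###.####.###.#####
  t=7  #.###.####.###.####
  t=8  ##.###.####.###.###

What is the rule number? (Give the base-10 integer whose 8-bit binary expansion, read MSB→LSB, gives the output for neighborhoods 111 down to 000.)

  ### -> #   bit 7 = 1  t=0,i=9
  ##. -> #   bit 6 = 1  t=0,i=4
  #.# -> #   bit 5 = 1  t=1,i=3
  #.. -> .   bit 4 = 0  t=0,i=0
  .## -> .   bit 3 = 0  t=0,i=3
  .#. -> #   bit 2 = 1  t=1,i=2
  ..# -> #   bit 1 = 1  t=0,i=2
  ... -> .   bit 0 = 0  t=0,i=1
  bits 11100110 = 230

230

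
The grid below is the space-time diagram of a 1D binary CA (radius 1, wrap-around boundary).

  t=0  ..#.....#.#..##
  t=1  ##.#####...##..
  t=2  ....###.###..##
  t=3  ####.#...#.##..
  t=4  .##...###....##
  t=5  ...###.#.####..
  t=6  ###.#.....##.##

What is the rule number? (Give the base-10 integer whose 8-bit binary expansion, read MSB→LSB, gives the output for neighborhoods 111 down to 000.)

147

  nb ###: next=#  (t=1,i=4, bit7=1)
  nb ##.: next=.  (t=0,i=14, bit6=0)
  nb #.#: next=.  (t=0,i=9, bit5=0)
  nb #..: next=#  (t=0,i=0, bit4=1)
  nb .##: next=.  (t=0,i=13, bit3=0)
  nb .#.: next=.  (t=0,i=2, bit2=0)
  nb ..#: next=#  (t=0,i=1, bit1=1)
  nb ...: next=#  (t=0,i=4, bit0=1)
  bits 10010011 = 147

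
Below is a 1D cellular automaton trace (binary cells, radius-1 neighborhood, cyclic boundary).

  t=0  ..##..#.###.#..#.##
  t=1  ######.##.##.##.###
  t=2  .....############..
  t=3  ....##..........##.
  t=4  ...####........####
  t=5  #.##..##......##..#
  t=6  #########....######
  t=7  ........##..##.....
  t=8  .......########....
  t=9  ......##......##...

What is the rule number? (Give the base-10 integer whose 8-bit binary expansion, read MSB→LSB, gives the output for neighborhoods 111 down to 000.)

122

  [7] ### => .  t=0,i=9
  [6] ##. => #  t=0,i=3
  [5] #.# => #  t=0,i=7
  [4] #.. => #  t=0,i=0
  [3] .## => #  t=0,i=2
  [2] .#. => .  t=0,i=6
  [1] ..# => #  t=0,i=1
  [0] ... => .  t=2,i=0
  bits 01111010 = 122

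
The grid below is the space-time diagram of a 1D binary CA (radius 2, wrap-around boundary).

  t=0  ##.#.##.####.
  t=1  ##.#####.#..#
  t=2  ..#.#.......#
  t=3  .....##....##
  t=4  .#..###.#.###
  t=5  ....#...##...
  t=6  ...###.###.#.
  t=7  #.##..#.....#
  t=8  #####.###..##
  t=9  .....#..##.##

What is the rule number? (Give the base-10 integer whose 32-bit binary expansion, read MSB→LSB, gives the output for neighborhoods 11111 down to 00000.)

  #####|.  b31=0 t=1,i=5
  ####.|.  b30=0 t=0,i=10
  ###.#|.  b29=0 t=0,i=11
  ###..|#  b28=1 t=8,i=8
  ##.##|#  b27=1 t=0,i=7
  ##.#.|.  b26=0 t=0,i=2
  ##..#|#  b25=1 t=7,i=4
  ##...|.  b24=0 t=3,i=0
  #.###|.  b23=0 t=0,i=8
  #.##.|#  b22=1 t=0,i=0
  #.#.#|#  b21=1 t=0,i=3
  #.#..|.  b20=0 t=1,i=9
  #..##|.  b19=0 t=1,i=11
  #..#.|.  b18=0 t=2,i=1
  #...#|.  b17=0 t=5,i=6
  #....|#  b16=1 t=2,i=6
  .####|#  b15=1 t=0,i=9
  .###.|.  b14=0 t=1,i=0
  .##.#|#  b13=1 t=0,i=1
  .##..|#  b12=1 t=3,i=6
  .#.##|#  b11=1 t=0,i=4
  .#.#.|.  b10=0 t=2,i=3
  .#..#|.  b9=0 t=1,i=10
  .#...|#  b8=1 t=2,i=5
  ..###|#  b7=1 t=1,i=12
  ..##.|#  b6=1 t=3,i=5
  ..#.#|.  b5=0 t=2,i=2
  ..#..|#  b4=1 t=2,i=12
  ...##|#  b3=1 t=3,i=4
  ...#.|#  b2=1 t=2,i=11
  ....#|.  b1=0 t=2,i=10
  .....|.  b0=0 t=2,i=7
  bits 00011010011000011011100111011100 = 442612188

442612188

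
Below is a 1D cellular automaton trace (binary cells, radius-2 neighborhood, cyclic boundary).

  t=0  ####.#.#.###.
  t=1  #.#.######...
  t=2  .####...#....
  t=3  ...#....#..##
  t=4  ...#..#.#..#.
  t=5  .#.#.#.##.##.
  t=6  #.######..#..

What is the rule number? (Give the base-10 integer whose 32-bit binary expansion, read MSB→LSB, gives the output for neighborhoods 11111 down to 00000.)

  nb #####: next=.  (t=1,i=6, bit31=0)
  nb ####.: next=#  (t=0,i=2, bit30=1)
  nb ###.#: next=.  (t=0,i=3, bit29=0)
  nb ###..: next=.  (t=1,i=9, bit28=0)
  nb ##.##: next=.  (t=0,i=12, bit27=0)
  nb ##.#.: next=#  (t=0,i=4, bit26=1)
  nb ##..#: next=.  (t=5,i=12, bit25=0)
  nb ##...: next=.  (t=1,i=10, bit24=0)
  nb #.###: next=#  (t=0,i=0, bit23=1)
  nb #.##.: next=#  (t=5,i=7, bit22=1)
  nb #.#.#: next=#  (t=0,i=5, bit21=1)
  nb #.#..: next=#  (t=4,i=8, bit20=1)
  nb #..##: next=.  (t=3,i=10, bit19=0)
  nb #..#.: next=#  (t=4,i=5, bit18=1)
  nb #...#: next=.  (t=1,i=11, bit17=0)
  nb #....: next=.  (t=2,i=10, bit16=0)
  nb .####: next=.  (t=0,i=1, bit15=0)
  nb .###.: next=.  (t=0,i=10, bit14=0)
  nb .##.#: next=.  (t=5,i=8, bit13=0)
  nb .##..: next=.  (t=3,i=12, bit12=0)
  nb .#.##: next=#  (t=0,i=8, bit11=1)
  nb .#.#.: next=#  (t=0,i=6, bit10=1)
  nb .#..#: next=.  (t=3,i=9, bit9=0)
  nb .#...: next=.  (t=2,i=9, bit8=0)
  nb ..###: next=.  (t=2,i=1, bit7=0)
  nb ..##.: next=#  (t=3,i=11, bit6=1)
  nb ..#.#: next=.  (t=1,i=0, bit5=0)
  nb ..#..: next=#  (t=2,i=8, bit4=1)
  nb ...##: next=.  (t=2,i=0, bit3=0)
  nb ...#.: next=.  (t=1,i=12, bit2=0)
  nb ....#: next=#  (t=2,i=12, bit1=1)
  nb .....: next=#  (t=2,i=11, bit0=1)
  bits 01000100111101000000110001010011 = 1156844627

1156844627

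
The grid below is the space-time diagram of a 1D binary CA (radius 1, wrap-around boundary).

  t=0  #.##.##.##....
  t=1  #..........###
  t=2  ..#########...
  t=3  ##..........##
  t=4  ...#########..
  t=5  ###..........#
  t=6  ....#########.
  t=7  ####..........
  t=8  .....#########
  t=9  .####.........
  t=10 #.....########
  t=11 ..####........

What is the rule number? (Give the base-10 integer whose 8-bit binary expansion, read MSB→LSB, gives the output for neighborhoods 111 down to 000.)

  ###|.  b7=0 t=1,i=12
  ##.|.  b6=0 t=0,i=3
  #.#|.  b5=0 t=0,i=1
  #..|.  b4=0 t=0,i=10
  .##|.  b3=0 t=0,i=2
  .#.|#  b2=1 t=0,i=0
  ..#|#  b1=1 t=0,i=13
  ...|#  b0=1 t=0,i=11
  bits 00000111 = 7

7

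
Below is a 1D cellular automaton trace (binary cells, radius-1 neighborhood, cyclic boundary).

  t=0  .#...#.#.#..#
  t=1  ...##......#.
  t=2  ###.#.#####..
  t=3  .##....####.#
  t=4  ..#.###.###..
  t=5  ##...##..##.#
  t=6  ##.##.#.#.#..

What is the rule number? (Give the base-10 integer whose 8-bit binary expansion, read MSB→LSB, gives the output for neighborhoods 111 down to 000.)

195

  ### -> #   bit 7 = 1  t=2,i=1
  ##. -> #   bit 6 = 1  t=1,i=4
  #.# -> .   bit 5 = 0  t=0,i=0
  #.. -> .   bit 4 = 0  t=0,i=2
  .## -> .   bit 3 = 0  t=1,i=3
  .#. -> .   bit 2 = 0  t=0,i=1
  ..# -> #   bit 1 = 1  t=0,i=4
  ... -> #   bit 0 = 1  t=0,i=3
  bits 11000011 = 195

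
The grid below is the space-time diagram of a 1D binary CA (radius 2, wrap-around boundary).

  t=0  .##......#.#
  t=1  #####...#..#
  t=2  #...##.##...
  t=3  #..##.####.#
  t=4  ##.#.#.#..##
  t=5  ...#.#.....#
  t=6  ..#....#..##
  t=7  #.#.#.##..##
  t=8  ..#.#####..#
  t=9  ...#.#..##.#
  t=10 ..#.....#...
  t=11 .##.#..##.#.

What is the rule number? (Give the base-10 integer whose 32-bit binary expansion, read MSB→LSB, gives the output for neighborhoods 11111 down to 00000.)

  #####|.  b31=0 t=1,i=1
  ####.|.  b30=0 t=1,i=3
  ###.#|.  b29=0 t=3,i=9
  ###..|#  b28=1 t=1,i=4
  ##.##|#  b27=1 t=2,i=6
  ##.#.|.  b26=0 t=4,i=2
  ##..#|#  b25=1 t=3,i=1
  ##...|#  b24=1 t=0,i=3
  #.###|.  b23=0 t=3,i=6
  #.##.|#  b22=1 t=0,i=1
  #.#.#|#  b21=1 t=0,i=11
  #.#..|.  b20=0 t=4,i=7
  #..##|.  b19=0 t=1,i=10
  #..#.|.  b18=0 t=6,i=1
  #...#|.  b17=0 t=1,i=6
  #....|#  b16=1 t=0,i=4
  .####|#  b15=1 t=1,i=0
  .###.|#  b14=1 t=7,i=11
  .##.#|.  b13=0 t=2,i=5
  .##..|#  b12=1 t=0,i=2
  .#.##|#  b11=1 t=0,i=0
  .#.#.|.  b10=0 t=0,i=10
  .#..#|.  b9=0 t=1,i=9
  .#...|.  b8=0 t=2,i=1
  ..###|.  b7=0 t=1,i=11
  ..##.|#  b6=1 t=2,i=4
  ..#.#|.  b5=0 t=0,i=9
  ..#..|#  b4=1 t=1,i=8
  ...##|#  b3=1 t=2,i=3
  ...#.|#  b2=1 t=0,i=8
  ....#|.  b1=0 t=0,i=7
  .....|.  b0=0 t=0,i=5
  bits 00011011011000011101100001011100 = 459397212

459397212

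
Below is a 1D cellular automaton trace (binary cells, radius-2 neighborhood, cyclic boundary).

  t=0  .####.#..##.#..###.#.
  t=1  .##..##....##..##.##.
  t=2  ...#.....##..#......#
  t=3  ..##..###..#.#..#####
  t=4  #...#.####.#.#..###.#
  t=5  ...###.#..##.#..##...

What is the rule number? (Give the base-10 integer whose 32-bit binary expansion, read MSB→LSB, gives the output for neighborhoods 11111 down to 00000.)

  #####|#  b31=1 t=3,i=18
  ####.|.  b30=0 t=0,i=3
  ###.#|.  b29=0 t=0,i=4
  ###..|#  b28=1 t=3,i=8
  ##.##|.  b27=0 t=1,i=17
  ##.#.|#  b26=1 t=0,i=5
  ##..#|#  b25=1 t=1,i=3
  ##...|.  b24=0 t=1,i=7
  #.###|.  b23=0 t=4,i=6
  #.##.|.  b22=0 t=1,i=18
  #.#.#|#  b21=1 t=4,i=11
  #.#..|#  b20=1 t=0,i=6
  #..##|.  b19=0 t=0,i=0
  #..#.|.  b18=0 t=2,i=12
  #...#|.  b17=0 t=2,i=1
  #....|.  b16=0 t=1,i=8
  .####|#  b15=1 t=0,i=2
  .###.|#  b14=1 t=0,i=16
  .##.#|.  b13=0 t=0,i=10
  .##..|.  b12=0 t=1,i=2
  .#.##|#  b11=1 t=4,i=5
  .#.#.|.  b10=0 t=3,i=12
  .#..#|.  b9=0 t=0,i=7
  .#...|.  b8=0 t=2,i=0
  ..###|#  b7=1 t=0,i=1
  ..##.|.  b6=0 t=0,i=9
  ..#.#|#  b5=1 t=3,i=11
  ..#..|#  b4=1 t=2,i=3
  ...##|#  b3=1 t=1,i=10
  ...#.|#  b2=1 t=2,i=2
  ....#|#  b1=1 t=1,i=9
  .....|#  b0=1 t=2,i=6
  bits 10010110001100001100100010111111 = 2519779519

2519779519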